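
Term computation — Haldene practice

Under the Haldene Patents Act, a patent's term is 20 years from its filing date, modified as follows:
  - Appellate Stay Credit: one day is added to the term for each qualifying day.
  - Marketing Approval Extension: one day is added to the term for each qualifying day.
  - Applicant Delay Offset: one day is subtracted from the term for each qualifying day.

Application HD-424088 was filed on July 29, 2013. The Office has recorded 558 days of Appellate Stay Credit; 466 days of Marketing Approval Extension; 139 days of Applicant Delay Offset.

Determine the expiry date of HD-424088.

Base term: filing date + 20 years → 29 July 2033.
Appellate Stay Credit: +558 days → 7 February 2035.
Marketing Approval Extension: +466 days → 18 May 2036.
Applicant Delay Offset: −139 days → 31 December 2035.

December 31, 2035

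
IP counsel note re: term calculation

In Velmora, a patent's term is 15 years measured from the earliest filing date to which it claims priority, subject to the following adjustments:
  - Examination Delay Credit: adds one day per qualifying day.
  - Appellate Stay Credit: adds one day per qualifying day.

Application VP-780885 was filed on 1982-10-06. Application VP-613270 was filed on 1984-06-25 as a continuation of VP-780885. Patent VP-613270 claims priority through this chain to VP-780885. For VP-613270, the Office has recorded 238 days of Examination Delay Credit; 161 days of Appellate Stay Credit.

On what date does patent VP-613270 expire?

November 9, 1998

Earliest priority filing: 6 October 1982.
Base term: 6 October 1982 + 15 years → 6 October 1997.
Examination Delay Credit: +238 days → 1 June 1998.
Appellate Stay Credit: +161 days → 9 November 1998.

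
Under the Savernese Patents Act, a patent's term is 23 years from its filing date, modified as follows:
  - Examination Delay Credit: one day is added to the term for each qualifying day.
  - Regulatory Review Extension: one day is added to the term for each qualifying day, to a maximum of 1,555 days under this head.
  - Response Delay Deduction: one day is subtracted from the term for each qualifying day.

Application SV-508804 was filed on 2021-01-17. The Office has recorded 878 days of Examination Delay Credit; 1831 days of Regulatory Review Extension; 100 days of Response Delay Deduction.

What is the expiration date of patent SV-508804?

Base term: filing date + 23 years → 17 January 2044.
Examination Delay Credit: +878 days → 13 June 2046.
Regulatory Review Extension: 1831 days claimed exceeds the 1555-day cap, so +1555 days → 15 September 2050.
Response Delay Deduction: −100 days → 7 June 2050.

2050-06-07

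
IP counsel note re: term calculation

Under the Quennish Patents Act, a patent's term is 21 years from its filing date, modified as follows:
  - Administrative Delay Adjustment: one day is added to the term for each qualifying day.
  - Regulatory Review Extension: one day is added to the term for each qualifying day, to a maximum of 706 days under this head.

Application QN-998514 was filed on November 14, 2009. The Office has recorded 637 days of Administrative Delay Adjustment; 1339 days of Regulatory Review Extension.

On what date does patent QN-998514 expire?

Base term: filing date + 21 years → 14 November 2030.
Administrative Delay Adjustment: +637 days → 12 August 2032.
Regulatory Review Extension: 1339 days claimed exceeds the 706-day cap, so +706 days → 19 July 2034.

July 19, 2034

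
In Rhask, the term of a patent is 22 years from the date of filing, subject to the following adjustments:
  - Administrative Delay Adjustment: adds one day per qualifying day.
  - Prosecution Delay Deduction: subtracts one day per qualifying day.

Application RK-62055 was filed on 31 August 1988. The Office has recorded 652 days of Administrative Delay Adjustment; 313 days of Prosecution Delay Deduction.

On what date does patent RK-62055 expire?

Base term: filing date + 22 years → 31 August 2010.
Administrative Delay Adjustment: +652 days → 13 June 2012.
Prosecution Delay Deduction: −313 days → 5 August 2011.

August 5, 2011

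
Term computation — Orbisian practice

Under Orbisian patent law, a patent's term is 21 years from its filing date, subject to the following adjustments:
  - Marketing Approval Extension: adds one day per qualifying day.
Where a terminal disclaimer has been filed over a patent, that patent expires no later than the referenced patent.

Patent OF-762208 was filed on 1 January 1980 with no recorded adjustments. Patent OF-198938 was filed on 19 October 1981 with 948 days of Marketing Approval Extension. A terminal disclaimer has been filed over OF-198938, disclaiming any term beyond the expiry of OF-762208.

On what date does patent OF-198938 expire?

January 1, 2001

Natural term of OF-198938:
  Base: filing + 21 years → 19 October 2002.
  Marketing Approval Extension: +948 days → 24 May 2005.
Expiry of referenced patent OF-762208:
  Base: filing + 21 years → 1 January 2001.
Terminal disclaimer: OF-198938 expires on the earlier of 24 May 2005 and 1 January 2001.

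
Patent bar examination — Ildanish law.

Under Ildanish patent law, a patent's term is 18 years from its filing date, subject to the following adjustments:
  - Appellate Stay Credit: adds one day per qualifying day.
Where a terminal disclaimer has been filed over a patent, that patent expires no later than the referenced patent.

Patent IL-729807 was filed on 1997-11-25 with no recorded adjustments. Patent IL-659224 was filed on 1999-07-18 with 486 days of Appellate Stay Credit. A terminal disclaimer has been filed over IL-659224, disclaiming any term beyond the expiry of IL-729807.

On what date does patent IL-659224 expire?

November 25, 2015

Natural term of IL-659224:
  Base: filing + 18 years → 18 July 2017.
  Appellate Stay Credit: +486 days → 16 November 2018.
Expiry of referenced patent IL-729807:
  Base: filing + 18 years → 25 November 2015.
Terminal disclaimer: IL-659224 expires on the earlier of 16 November 2018 and 25 November 2015.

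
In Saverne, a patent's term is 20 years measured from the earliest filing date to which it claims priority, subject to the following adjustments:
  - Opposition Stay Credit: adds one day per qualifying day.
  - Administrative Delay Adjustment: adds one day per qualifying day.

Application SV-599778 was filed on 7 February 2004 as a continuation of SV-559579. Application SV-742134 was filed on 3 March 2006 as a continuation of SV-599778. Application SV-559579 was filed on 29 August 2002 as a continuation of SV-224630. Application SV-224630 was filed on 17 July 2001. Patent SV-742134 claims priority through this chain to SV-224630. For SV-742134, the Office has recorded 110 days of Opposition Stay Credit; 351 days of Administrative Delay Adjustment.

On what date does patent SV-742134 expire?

October 21, 2022

Earliest priority filing: 17 July 2001.
Base term: 17 July 2001 + 20 years → 17 July 2021.
Opposition Stay Credit: +110 days → 4 November 2021.
Administrative Delay Adjustment: +351 days → 21 October 2022.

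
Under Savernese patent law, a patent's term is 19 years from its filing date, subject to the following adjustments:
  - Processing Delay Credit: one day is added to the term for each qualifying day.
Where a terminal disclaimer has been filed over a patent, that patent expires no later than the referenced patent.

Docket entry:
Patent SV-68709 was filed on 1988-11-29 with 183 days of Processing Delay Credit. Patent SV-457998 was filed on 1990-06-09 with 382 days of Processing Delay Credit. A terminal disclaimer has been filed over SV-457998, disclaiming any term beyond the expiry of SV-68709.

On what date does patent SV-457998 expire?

May 30, 2008

Natural term of SV-457998:
  Base: filing + 19 years → 9 June 2009.
  Processing Delay Credit: +382 days → 26 June 2010.
Expiry of referenced patent SV-68709:
  Base: filing + 19 years → 29 November 2007.
  Processing Delay Credit: +183 days → 30 May 2008.
Terminal disclaimer: SV-457998 expires on the earlier of 26 June 2010 and 30 May 2008.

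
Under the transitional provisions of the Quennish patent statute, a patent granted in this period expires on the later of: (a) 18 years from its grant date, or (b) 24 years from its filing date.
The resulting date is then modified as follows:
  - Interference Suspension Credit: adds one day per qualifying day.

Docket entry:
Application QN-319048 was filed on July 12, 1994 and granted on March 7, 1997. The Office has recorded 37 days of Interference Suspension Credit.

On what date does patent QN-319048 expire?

(a) grant + 18 years → 7 March 2015.
(b) filing + 24 years → 12 July 2018.
Later of the two: 12 July 2018.
Interference Suspension Credit: +37 days → 18 August 2018.

August 18, 2018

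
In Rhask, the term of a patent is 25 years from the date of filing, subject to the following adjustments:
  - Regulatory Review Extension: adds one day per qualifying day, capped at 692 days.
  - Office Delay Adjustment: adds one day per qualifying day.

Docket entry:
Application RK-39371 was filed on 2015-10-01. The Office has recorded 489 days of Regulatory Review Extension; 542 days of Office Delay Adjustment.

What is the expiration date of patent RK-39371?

Base term: filing date + 25 years → 1 October 2040.
Regulatory Review Extension: 489 days (within the 692-day cap) → +489 days → 2 February 2042.
Office Delay Adjustment: +542 days → 29 July 2043.

July 29, 2043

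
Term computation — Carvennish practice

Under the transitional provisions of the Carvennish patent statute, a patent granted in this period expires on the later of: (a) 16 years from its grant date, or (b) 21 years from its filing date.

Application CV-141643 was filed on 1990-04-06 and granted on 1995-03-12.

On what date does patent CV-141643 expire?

April 6, 2011

(a) grant + 16 years → 12 March 2011.
(b) filing + 21 years → 6 April 2011.
Later of the two: 6 April 2011.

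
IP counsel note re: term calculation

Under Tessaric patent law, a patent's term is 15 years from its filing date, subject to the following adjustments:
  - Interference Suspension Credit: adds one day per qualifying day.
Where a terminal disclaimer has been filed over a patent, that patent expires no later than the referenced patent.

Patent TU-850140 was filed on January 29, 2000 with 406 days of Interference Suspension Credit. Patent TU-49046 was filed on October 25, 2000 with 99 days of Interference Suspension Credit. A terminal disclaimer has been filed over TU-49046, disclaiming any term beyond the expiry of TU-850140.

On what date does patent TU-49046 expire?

2016-02-01

Natural term of TU-49046:
  Base: filing + 15 years → 25 October 2015.
  Interference Suspension Credit: +99 days → 1 February 2016.
Expiry of referenced patent TU-850140:
  Base: filing + 15 years → 29 January 2015.
  Interference Suspension Credit: +406 days → 10 March 2016.
Terminal disclaimer: TU-49046 expires on the earlier of 1 February 2016 and 10 March 2016.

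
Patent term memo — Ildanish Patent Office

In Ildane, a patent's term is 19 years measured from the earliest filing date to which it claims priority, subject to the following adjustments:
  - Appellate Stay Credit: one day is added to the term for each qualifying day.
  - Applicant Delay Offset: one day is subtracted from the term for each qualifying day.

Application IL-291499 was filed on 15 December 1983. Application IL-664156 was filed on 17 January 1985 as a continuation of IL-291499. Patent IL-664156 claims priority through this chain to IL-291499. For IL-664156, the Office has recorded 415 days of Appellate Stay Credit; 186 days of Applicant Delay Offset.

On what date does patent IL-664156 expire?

Earliest priority filing: 15 December 1983.
Base term: 15 December 1983 + 19 years → 15 December 2002.
Appellate Stay Credit: +415 days → 3 February 2004.
Applicant Delay Offset: −186 days → 1 August 2003.

August 1, 2003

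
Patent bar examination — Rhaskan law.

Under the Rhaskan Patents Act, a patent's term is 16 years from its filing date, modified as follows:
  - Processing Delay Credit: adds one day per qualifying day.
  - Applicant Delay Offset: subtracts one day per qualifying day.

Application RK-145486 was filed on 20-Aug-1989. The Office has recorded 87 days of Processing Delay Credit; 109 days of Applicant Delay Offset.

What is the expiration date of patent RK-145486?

Base term: filing date + 16 years → 20 August 2005.
Processing Delay Credit: +87 days → 15 November 2005.
Applicant Delay Offset: −109 days → 29 July 2005.

July 29, 2005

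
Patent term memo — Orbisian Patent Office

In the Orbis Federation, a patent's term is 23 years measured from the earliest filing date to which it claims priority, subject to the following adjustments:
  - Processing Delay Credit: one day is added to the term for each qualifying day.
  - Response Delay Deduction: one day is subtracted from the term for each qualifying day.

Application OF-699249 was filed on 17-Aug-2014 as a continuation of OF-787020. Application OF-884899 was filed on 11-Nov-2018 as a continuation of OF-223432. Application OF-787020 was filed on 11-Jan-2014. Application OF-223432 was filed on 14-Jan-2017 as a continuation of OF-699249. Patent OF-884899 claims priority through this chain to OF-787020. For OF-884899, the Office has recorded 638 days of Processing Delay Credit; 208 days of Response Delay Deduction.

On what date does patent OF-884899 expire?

March 17, 2038

Earliest priority filing: 11 January 2014.
Base term: 11 January 2014 + 23 years → 11 January 2037.
Processing Delay Credit: +638 days → 11 October 2038.
Response Delay Deduction: −208 days → 17 March 2038.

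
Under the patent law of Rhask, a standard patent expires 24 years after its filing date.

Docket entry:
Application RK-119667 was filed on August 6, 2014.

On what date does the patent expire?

Filing date + 24 years → 6 August 2038.

August 6, 2038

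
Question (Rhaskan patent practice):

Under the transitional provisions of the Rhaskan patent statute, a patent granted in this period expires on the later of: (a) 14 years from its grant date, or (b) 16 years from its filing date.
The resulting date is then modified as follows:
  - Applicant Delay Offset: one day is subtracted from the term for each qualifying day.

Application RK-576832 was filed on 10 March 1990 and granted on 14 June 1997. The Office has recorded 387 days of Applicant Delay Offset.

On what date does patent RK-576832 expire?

May 23, 2010

(a) grant + 14 years → 14 June 2011.
(b) filing + 16 years → 10 March 2006.
Later of the two: 14 June 2011.
Applicant Delay Offset: −387 days → 23 May 2010.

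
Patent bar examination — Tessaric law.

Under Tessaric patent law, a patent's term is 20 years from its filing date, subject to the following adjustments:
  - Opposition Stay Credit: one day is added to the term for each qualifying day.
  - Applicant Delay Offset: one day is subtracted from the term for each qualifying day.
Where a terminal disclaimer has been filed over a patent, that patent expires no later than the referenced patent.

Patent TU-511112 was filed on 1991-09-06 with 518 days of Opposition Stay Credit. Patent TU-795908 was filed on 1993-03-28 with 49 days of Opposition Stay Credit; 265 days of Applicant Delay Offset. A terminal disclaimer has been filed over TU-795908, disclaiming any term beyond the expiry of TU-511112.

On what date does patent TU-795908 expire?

August 24, 2012

Natural term of TU-795908:
  Base: filing + 20 years → 28 March 2013.
  Opposition Stay Credit: +49 days → 16 May 2013.
  Applicant Delay Offset: −265 days → 24 August 2012.
Expiry of referenced patent TU-511112:
  Base: filing + 20 years → 6 September 2011.
  Opposition Stay Credit: +518 days → 5 February 2013.
Terminal disclaimer: TU-795908 expires on the earlier of 24 August 2012 and 5 February 2013.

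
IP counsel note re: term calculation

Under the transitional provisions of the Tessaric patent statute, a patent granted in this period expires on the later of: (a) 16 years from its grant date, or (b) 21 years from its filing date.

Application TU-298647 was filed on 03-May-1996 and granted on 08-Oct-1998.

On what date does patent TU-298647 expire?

(a) grant + 16 years → 8 October 2014.
(b) filing + 21 years → 3 May 2017.
Later of the two: 3 May 2017.

2017-05-03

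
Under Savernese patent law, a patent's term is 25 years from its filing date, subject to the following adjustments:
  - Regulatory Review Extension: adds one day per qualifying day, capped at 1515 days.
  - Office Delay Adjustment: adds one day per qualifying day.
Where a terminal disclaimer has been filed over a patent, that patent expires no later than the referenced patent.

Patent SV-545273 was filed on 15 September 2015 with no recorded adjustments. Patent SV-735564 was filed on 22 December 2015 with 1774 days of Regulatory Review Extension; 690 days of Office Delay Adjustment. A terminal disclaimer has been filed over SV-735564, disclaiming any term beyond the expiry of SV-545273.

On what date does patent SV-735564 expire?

2040-09-15

Natural term of SV-735564:
  Base: filing + 25 years → 22 December 2040.
  Regulatory Review Extension: 1774 days claimed exceeds the 1515-day cap, so +1515 days → 14 February 2045.
  Office Delay Adjustment: +690 days → 5 January 2047.
Expiry of referenced patent SV-545273:
  Base: filing + 25 years → 15 September 2040.
Terminal disclaimer: SV-735564 expires on the earlier of 5 January 2047 and 15 September 2040.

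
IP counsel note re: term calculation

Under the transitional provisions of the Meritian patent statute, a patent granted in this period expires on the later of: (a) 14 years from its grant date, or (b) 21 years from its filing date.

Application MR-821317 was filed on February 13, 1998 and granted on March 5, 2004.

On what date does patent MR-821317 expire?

(a) grant + 14 years → 5 March 2018.
(b) filing + 21 years → 13 February 2019.
Later of the two: 13 February 2019.

2019-02-13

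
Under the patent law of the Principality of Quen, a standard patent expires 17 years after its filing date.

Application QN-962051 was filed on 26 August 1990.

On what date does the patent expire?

Filing date + 17 years → 26 August 2007.

August 26, 2007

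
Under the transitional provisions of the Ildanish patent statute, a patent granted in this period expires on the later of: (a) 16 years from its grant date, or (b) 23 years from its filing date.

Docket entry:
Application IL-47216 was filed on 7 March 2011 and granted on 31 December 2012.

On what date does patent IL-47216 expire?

March 7, 2034

(a) grant + 16 years → 31 December 2028.
(b) filing + 23 years → 7 March 2034.
Later of the two: 7 March 2034.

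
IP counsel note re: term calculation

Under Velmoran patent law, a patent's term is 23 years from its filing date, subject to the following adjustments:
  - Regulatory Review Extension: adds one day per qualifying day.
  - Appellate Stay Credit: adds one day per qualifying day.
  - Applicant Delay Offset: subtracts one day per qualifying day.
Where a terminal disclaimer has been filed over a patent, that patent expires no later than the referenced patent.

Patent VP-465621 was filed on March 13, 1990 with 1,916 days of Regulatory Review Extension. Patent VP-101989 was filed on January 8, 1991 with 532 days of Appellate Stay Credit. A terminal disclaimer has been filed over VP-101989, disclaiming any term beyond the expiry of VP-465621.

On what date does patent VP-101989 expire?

June 24, 2015

Natural term of VP-101989:
  Base: filing + 23 years → 8 January 2014.
  Appellate Stay Credit: +532 days → 24 June 2015.
Expiry of referenced patent VP-465621:
  Base: filing + 23 years → 13 March 2013.
  Regulatory Review Extension: +1916 days → 11 June 2018.
Terminal disclaimer: VP-101989 expires on the earlier of 24 June 2015 and 11 June 2018.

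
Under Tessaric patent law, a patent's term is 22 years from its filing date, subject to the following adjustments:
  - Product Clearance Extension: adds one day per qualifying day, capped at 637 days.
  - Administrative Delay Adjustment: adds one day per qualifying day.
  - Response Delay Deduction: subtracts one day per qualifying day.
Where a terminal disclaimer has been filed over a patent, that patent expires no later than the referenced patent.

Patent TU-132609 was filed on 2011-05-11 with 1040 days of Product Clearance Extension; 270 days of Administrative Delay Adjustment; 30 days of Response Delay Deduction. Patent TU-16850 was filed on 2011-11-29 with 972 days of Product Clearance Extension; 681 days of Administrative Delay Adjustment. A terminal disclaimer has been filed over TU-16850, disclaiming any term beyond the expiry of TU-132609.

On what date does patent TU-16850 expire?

Natural term of TU-16850:
  Base: filing + 22 years → 29 November 2033.
  Product Clearance Extension: 972 days claimed exceeds the 637-day cap, so +637 days → 28 August 2035.
  Administrative Delay Adjustment: +681 days → 9 July 2037.
Expiry of referenced patent TU-132609:
  Base: filing + 22 years → 11 May 2033.
  Product Clearance Extension: 1040 days claimed exceeds the 637-day cap, so +637 days → 7 February 2035.
  Administrative Delay Adjustment: +270 days → 4 November 2035.
  Response Delay Deduction: −30 days → 5 October 2035.
Terminal disclaimer: TU-16850 expires on the earlier of 9 July 2037 and 5 October 2035.

October 5, 2035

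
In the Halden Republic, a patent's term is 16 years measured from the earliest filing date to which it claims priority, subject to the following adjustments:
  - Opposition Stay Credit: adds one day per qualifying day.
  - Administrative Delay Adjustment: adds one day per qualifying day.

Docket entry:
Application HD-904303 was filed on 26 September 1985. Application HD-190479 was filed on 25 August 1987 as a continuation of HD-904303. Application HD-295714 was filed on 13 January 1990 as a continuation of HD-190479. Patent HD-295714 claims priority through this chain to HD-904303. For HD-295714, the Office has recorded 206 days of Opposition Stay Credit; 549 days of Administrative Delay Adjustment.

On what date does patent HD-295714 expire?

Earliest priority filing: 26 September 1985.
Base term: 26 September 1985 + 16 years → 26 September 2001.
Opposition Stay Credit: +206 days → 20 April 2002.
Administrative Delay Adjustment: +549 days → 21 October 2003.

October 21, 2003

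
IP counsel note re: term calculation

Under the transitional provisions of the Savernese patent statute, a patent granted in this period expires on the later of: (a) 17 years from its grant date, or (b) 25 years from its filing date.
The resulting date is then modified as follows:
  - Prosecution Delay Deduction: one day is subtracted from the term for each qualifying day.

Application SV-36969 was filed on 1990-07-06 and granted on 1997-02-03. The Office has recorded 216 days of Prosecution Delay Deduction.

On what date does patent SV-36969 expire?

December 2, 2014

(a) grant + 17 years → 3 February 2014.
(b) filing + 25 years → 6 July 2015.
Later of the two: 6 July 2015.
Prosecution Delay Deduction: −216 days → 2 December 2014.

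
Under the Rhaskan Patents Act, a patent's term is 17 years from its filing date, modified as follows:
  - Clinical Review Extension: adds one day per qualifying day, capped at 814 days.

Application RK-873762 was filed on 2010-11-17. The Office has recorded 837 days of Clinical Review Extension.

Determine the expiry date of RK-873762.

Base term: filing date + 17 years → 17 November 2027.
Clinical Review Extension: 837 days claimed exceeds the 814-day cap, so +814 days → 8 February 2030.

2030-02-08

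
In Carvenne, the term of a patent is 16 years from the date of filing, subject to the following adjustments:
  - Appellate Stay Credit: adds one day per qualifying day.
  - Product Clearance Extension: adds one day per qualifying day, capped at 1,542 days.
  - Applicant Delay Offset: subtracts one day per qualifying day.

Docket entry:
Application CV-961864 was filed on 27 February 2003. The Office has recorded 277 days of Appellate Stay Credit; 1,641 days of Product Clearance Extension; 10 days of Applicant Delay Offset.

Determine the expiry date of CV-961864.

2024-02-10

Base term: filing date + 16 years → 27 February 2019.
Appellate Stay Credit: +277 days → 1 December 2019.
Product Clearance Extension: 1641 days claimed exceeds the 1542-day cap, so +1542 days → 20 February 2024.
Applicant Delay Offset: −10 days → 10 February 2024.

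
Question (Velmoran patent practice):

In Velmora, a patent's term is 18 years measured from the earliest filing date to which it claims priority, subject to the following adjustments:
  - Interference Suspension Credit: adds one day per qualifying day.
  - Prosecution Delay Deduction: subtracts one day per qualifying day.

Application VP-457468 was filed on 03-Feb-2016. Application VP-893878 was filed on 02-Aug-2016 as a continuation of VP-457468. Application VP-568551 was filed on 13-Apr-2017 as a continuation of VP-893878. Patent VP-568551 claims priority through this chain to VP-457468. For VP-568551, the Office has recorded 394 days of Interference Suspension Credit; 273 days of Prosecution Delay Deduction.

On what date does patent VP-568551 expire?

June 4, 2034

Earliest priority filing: 3 February 2016.
Base term: 3 February 2016 + 18 years → 3 February 2034.
Interference Suspension Credit: +394 days → 4 March 2035.
Prosecution Delay Deduction: −273 days → 4 June 2034.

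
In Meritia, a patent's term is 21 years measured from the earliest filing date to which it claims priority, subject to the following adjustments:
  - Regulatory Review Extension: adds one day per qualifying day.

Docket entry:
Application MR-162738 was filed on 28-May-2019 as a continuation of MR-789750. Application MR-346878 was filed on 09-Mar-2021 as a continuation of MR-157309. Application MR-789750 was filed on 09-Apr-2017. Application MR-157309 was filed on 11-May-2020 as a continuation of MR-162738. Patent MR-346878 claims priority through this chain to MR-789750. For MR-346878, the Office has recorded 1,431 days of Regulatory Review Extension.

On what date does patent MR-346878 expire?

Earliest priority filing: 9 April 2017.
Base term: 9 April 2017 + 21 years → 9 April 2038.
Regulatory Review Extension: +1431 days → 10 March 2042.

2042-03-10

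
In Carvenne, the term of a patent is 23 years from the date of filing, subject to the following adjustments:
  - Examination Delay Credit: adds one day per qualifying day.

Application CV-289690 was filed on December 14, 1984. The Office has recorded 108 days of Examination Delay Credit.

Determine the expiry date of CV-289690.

Base term: filing date + 23 years → 14 December 2007.
Examination Delay Credit: +108 days → 31 March 2008.

2008-03-31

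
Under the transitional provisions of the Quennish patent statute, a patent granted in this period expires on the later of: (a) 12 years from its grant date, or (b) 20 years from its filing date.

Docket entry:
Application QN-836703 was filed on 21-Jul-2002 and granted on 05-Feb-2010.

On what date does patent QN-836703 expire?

July 21, 2022

(a) grant + 12 years → 5 February 2022.
(b) filing + 20 years → 21 July 2022.
Later of the two: 21 July 2022.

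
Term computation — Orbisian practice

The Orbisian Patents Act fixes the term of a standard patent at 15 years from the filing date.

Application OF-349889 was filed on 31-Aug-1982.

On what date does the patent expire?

August 31, 1997

Filing date + 15 years → 31 August 1997.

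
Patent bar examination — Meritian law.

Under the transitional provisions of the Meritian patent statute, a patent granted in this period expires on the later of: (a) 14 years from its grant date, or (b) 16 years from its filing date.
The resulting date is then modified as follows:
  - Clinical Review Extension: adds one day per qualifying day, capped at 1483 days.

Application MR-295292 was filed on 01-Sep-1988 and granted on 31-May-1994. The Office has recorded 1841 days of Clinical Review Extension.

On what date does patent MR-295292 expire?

2012-06-22

(a) grant + 14 years → 31 May 2008.
(b) filing + 16 years → 1 September 2004.
Later of the two: 31 May 2008.
Clinical Review Extension: 1841 days claimed exceeds the 1483-day cap, so +1483 days → 22 June 2012.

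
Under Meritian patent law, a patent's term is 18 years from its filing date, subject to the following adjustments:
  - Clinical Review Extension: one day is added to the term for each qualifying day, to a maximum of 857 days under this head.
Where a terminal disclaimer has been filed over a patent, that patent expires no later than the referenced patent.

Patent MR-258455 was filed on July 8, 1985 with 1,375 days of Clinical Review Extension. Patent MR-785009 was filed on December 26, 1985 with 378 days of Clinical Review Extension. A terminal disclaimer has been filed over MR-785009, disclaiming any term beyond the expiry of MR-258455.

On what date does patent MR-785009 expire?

Natural term of MR-785009:
  Base: filing + 18 years → 26 December 2003.
  Clinical Review Extension: 378 days (within the 857-day cap) → +378 days → 7 January 2005.
Expiry of referenced patent MR-258455:
  Base: filing + 18 years → 8 July 2003.
  Clinical Review Extension: 1375 days claimed exceeds the 857-day cap, so +857 days → 11 November 2005.
Terminal disclaimer: MR-785009 expires on the earlier of 7 January 2005 and 11 November 2005.

2005-01-07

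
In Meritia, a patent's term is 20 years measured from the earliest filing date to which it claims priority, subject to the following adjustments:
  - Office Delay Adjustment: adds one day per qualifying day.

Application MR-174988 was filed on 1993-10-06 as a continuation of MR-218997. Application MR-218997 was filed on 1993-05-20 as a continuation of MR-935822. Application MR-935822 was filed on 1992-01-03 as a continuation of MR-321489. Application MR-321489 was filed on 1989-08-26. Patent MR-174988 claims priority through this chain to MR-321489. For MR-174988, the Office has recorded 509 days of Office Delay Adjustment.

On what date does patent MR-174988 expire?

2011-01-17

Earliest priority filing: 26 August 1989.
Base term: 26 August 1989 + 20 years → 26 August 2009.
Office Delay Adjustment: +509 days → 17 January 2011.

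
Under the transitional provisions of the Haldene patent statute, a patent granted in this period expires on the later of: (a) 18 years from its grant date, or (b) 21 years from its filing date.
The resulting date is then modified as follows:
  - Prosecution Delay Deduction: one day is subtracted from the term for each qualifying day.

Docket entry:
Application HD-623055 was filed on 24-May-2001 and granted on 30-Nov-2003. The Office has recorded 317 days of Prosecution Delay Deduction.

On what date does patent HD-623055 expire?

July 11, 2021

(a) grant + 18 years → 30 November 2021.
(b) filing + 21 years → 24 May 2022.
Later of the two: 24 May 2022.
Prosecution Delay Deduction: −317 days → 11 July 2021.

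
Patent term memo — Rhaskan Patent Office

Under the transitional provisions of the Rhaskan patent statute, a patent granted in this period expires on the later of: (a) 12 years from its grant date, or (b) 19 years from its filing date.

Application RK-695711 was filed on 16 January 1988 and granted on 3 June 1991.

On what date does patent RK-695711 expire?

(a) grant + 12 years → 3 June 2003.
(b) filing + 19 years → 16 January 2007.
Later of the two: 16 January 2007.

2007-01-16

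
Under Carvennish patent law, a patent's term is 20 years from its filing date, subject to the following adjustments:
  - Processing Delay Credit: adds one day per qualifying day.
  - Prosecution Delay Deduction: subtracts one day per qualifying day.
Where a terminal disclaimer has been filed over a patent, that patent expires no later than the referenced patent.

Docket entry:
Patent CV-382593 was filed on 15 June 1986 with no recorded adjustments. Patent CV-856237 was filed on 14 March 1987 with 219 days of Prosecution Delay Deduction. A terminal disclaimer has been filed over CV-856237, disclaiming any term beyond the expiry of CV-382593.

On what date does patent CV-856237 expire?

Natural term of CV-856237:
  Base: filing + 20 years → 14 March 2007.
  Prosecution Delay Deduction: −219 days → 7 August 2006.
Expiry of referenced patent CV-382593:
  Base: filing + 20 years → 15 June 2006.
Terminal disclaimer: CV-856237 expires on the earlier of 7 August 2006 and 15 June 2006.

June 15, 2006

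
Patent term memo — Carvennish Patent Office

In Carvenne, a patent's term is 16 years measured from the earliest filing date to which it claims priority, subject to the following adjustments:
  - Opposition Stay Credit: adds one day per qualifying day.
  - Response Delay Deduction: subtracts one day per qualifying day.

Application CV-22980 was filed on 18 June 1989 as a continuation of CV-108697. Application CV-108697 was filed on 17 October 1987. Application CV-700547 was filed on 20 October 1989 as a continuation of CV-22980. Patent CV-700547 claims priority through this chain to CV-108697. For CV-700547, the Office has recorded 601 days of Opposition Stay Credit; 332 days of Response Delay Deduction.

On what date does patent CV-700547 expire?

2004-07-12

Earliest priority filing: 17 October 1987.
Base term: 17 October 1987 + 16 years → 17 October 2003.
Opposition Stay Credit: +601 days → 9 June 2005.
Response Delay Deduction: −332 days → 12 July 2004.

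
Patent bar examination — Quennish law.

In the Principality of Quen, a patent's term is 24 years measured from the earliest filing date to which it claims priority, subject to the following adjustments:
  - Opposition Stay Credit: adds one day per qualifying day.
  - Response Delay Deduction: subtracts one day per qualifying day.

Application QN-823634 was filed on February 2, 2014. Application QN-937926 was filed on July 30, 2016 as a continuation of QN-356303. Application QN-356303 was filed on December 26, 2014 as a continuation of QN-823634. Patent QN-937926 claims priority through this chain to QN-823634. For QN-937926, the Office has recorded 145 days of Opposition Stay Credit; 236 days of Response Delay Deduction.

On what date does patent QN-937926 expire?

Earliest priority filing: 2 February 2014.
Base term: 2 February 2014 + 24 years → 2 February 2038.
Opposition Stay Credit: +145 days → 27 June 2038.
Response Delay Deduction: −236 days → 3 November 2037.

November 3, 2037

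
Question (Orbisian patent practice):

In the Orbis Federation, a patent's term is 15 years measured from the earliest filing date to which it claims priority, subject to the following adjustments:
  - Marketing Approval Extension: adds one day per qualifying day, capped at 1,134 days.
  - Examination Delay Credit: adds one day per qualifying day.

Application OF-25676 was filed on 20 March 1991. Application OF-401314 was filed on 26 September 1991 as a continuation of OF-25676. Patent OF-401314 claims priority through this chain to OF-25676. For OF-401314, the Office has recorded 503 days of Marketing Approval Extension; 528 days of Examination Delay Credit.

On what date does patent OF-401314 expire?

Earliest priority filing: 20 March 1991.
Base term: 20 March 1991 + 15 years → 20 March 2006.
Marketing Approval Extension: 503 days (within the 1134-day cap) → +503 days → 5 August 2007.
Examination Delay Credit: +528 days → 14 January 2009.

January 14, 2009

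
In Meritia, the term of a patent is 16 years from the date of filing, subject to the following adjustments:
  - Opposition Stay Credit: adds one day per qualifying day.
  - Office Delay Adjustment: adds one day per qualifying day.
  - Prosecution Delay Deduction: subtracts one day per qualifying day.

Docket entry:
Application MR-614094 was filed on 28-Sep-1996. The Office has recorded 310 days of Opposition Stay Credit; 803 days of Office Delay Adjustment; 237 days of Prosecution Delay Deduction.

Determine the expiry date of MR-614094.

February 21, 2015

Base term: filing date + 16 years → 28 September 2012.
Opposition Stay Credit: +310 days → 4 August 2013.
Office Delay Adjustment: +803 days → 16 October 2015.
Prosecution Delay Deduction: −237 days → 21 February 2015.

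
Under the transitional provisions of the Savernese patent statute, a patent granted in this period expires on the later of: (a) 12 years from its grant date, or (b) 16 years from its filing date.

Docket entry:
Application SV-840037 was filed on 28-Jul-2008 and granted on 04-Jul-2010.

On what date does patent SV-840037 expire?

July 28, 2024

(a) grant + 12 years → 4 July 2022.
(b) filing + 16 years → 28 July 2024.
Later of the two: 28 July 2024.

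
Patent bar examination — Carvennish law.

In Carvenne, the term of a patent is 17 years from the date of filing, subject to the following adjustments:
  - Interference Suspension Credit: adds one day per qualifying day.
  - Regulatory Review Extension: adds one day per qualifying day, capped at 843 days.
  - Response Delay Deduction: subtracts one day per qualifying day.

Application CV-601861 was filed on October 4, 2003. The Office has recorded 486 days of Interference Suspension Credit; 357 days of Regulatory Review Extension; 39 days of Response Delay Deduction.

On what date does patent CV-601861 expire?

Base term: filing date + 17 years → 4 October 2020.
Interference Suspension Credit: +486 days → 2 February 2022.
Regulatory Review Extension: 357 days (within the 843-day cap) → +357 days → 25 January 2023.
Response Delay Deduction: −39 days → 17 December 2022.

December 17, 2022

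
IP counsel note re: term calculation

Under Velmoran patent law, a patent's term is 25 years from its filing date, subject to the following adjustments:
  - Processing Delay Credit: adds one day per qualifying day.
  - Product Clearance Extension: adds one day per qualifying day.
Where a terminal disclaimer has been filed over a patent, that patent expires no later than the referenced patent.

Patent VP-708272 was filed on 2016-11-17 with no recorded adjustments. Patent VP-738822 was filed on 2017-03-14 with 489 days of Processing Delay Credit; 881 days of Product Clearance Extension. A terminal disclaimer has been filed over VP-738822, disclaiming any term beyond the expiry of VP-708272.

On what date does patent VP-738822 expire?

November 17, 2041

Natural term of VP-738822:
  Base: filing + 25 years → 14 March 2042.
  Processing Delay Credit: +489 days → 16 July 2043.
  Product Clearance Extension: +881 days → 13 December 2045.
Expiry of referenced patent VP-708272:
  Base: filing + 25 years → 17 November 2041.
Terminal disclaimer: VP-738822 expires on the earlier of 13 December 2045 and 17 November 2041.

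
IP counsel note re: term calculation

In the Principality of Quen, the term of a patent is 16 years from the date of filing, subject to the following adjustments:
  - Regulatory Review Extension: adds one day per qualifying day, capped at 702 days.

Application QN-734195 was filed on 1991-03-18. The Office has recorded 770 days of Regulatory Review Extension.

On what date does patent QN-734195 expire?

February 17, 2009

Base term: filing date + 16 years → 18 March 2007.
Regulatory Review Extension: 770 days claimed exceeds the 702-day cap, so +702 days → 17 February 2009.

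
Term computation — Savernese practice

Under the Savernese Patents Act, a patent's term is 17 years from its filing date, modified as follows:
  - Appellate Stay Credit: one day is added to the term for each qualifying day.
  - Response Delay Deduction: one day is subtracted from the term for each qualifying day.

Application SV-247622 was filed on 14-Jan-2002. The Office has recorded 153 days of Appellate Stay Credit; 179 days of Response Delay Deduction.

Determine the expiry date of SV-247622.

December 19, 2018

Base term: filing date + 17 years → 14 January 2019.
Appellate Stay Credit: +153 days → 16 June 2019.
Response Delay Deduction: −179 days → 19 December 2018.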